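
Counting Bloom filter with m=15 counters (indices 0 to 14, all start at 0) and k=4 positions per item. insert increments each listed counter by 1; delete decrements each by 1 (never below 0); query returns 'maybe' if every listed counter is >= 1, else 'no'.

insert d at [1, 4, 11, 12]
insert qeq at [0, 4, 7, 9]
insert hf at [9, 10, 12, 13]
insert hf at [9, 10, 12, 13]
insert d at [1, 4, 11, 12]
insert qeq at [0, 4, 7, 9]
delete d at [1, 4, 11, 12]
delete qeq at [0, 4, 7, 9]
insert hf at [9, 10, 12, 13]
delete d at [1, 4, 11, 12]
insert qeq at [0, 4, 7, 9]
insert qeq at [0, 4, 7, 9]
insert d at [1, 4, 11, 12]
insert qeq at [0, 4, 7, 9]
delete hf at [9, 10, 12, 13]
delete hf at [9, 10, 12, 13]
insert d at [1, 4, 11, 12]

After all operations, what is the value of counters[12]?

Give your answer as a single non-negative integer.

Answer: 3

Derivation:
Step 1: insert d at [1, 4, 11, 12] -> counters=[0,1,0,0,1,0,0,0,0,0,0,1,1,0,0]
Step 2: insert qeq at [0, 4, 7, 9] -> counters=[1,1,0,0,2,0,0,1,0,1,0,1,1,0,0]
Step 3: insert hf at [9, 10, 12, 13] -> counters=[1,1,0,0,2,0,0,1,0,2,1,1,2,1,0]
Step 4: insert hf at [9, 10, 12, 13] -> counters=[1,1,0,0,2,0,0,1,0,3,2,1,3,2,0]
Step 5: insert d at [1, 4, 11, 12] -> counters=[1,2,0,0,3,0,0,1,0,3,2,2,4,2,0]
Step 6: insert qeq at [0, 4, 7, 9] -> counters=[2,2,0,0,4,0,0,2,0,4,2,2,4,2,0]
Step 7: delete d at [1, 4, 11, 12] -> counters=[2,1,0,0,3,0,0,2,0,4,2,1,3,2,0]
Step 8: delete qeq at [0, 4, 7, 9] -> counters=[1,1,0,0,2,0,0,1,0,3,2,1,3,2,0]
Step 9: insert hf at [9, 10, 12, 13] -> counters=[1,1,0,0,2,0,0,1,0,4,3,1,4,3,0]
Step 10: delete d at [1, 4, 11, 12] -> counters=[1,0,0,0,1,0,0,1,0,4,3,0,3,3,0]
Step 11: insert qeq at [0, 4, 7, 9] -> counters=[2,0,0,0,2,0,0,2,0,5,3,0,3,3,0]
Step 12: insert qeq at [0, 4, 7, 9] -> counters=[3,0,0,0,3,0,0,3,0,6,3,0,3,3,0]
Step 13: insert d at [1, 4, 11, 12] -> counters=[3,1,0,0,4,0,0,3,0,6,3,1,4,3,0]
Step 14: insert qeq at [0, 4, 7, 9] -> counters=[4,1,0,0,5,0,0,4,0,7,3,1,4,3,0]
Step 15: delete hf at [9, 10, 12, 13] -> counters=[4,1,0,0,5,0,0,4,0,6,2,1,3,2,0]
Step 16: delete hf at [9, 10, 12, 13] -> counters=[4,1,0,0,5,0,0,4,0,5,1,1,2,1,0]
Step 17: insert d at [1, 4, 11, 12] -> counters=[4,2,0,0,6,0,0,4,0,5,1,2,3,1,0]
Final counters=[4,2,0,0,6,0,0,4,0,5,1,2,3,1,0] -> counters[12]=3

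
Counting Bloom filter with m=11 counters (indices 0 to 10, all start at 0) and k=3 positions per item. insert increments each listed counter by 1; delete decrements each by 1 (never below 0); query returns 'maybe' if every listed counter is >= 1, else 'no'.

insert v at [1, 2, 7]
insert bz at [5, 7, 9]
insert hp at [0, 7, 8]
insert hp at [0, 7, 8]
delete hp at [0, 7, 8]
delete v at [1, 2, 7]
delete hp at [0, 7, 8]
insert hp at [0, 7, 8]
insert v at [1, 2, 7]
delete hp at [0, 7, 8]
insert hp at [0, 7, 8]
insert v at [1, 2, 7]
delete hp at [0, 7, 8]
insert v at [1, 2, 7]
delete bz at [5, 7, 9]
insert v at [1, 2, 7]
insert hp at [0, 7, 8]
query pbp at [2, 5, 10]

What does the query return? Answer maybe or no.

Answer: no

Derivation:
Step 1: insert v at [1, 2, 7] -> counters=[0,1,1,0,0,0,0,1,0,0,0]
Step 2: insert bz at [5, 7, 9] -> counters=[0,1,1,0,0,1,0,2,0,1,0]
Step 3: insert hp at [0, 7, 8] -> counters=[1,1,1,0,0,1,0,3,1,1,0]
Step 4: insert hp at [0, 7, 8] -> counters=[2,1,1,0,0,1,0,4,2,1,0]
Step 5: delete hp at [0, 7, 8] -> counters=[1,1,1,0,0,1,0,3,1,1,0]
Step 6: delete v at [1, 2, 7] -> counters=[1,0,0,0,0,1,0,2,1,1,0]
Step 7: delete hp at [0, 7, 8] -> counters=[0,0,0,0,0,1,0,1,0,1,0]
Step 8: insert hp at [0, 7, 8] -> counters=[1,0,0,0,0,1,0,2,1,1,0]
Step 9: insert v at [1, 2, 7] -> counters=[1,1,1,0,0,1,0,3,1,1,0]
Step 10: delete hp at [0, 7, 8] -> counters=[0,1,1,0,0,1,0,2,0,1,0]
Step 11: insert hp at [0, 7, 8] -> counters=[1,1,1,0,0,1,0,3,1,1,0]
Step 12: insert v at [1, 2, 7] -> counters=[1,2,2,0,0,1,0,4,1,1,0]
Step 13: delete hp at [0, 7, 8] -> counters=[0,2,2,0,0,1,0,3,0,1,0]
Step 14: insert v at [1, 2, 7] -> counters=[0,3,3,0,0,1,0,4,0,1,0]
Step 15: delete bz at [5, 7, 9] -> counters=[0,3,3,0,0,0,0,3,0,0,0]
Step 16: insert v at [1, 2, 7] -> counters=[0,4,4,0,0,0,0,4,0,0,0]
Step 17: insert hp at [0, 7, 8] -> counters=[1,4,4,0,0,0,0,5,1,0,0]
Query pbp: check counters[2]=4 counters[5]=0 counters[10]=0 -> no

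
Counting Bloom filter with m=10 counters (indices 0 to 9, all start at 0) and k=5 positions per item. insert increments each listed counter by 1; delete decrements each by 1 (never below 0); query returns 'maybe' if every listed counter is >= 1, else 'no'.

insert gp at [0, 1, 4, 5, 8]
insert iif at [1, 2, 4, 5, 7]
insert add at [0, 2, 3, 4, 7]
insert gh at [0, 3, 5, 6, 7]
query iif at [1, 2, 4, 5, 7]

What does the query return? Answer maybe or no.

Answer: maybe

Derivation:
Step 1: insert gp at [0, 1, 4, 5, 8] -> counters=[1,1,0,0,1,1,0,0,1,0]
Step 2: insert iif at [1, 2, 4, 5, 7] -> counters=[1,2,1,0,2,2,0,1,1,0]
Step 3: insert add at [0, 2, 3, 4, 7] -> counters=[2,2,2,1,3,2,0,2,1,0]
Step 4: insert gh at [0, 3, 5, 6, 7] -> counters=[3,2,2,2,3,3,1,3,1,0]
Query iif: check counters[1]=2 counters[2]=2 counters[4]=3 counters[5]=3 counters[7]=3 -> maybe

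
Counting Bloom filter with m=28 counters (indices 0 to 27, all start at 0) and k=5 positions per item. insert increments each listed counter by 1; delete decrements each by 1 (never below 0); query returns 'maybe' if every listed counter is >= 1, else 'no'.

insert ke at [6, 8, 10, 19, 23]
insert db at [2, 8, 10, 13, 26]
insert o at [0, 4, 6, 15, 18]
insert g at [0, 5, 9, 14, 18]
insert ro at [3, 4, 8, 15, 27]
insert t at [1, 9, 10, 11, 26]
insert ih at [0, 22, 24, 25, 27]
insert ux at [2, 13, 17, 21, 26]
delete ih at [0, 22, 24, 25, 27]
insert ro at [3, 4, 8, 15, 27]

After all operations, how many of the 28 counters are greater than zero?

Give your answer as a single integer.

Step 1: insert ke at [6, 8, 10, 19, 23] -> counters=[0,0,0,0,0,0,1,0,1,0,1,0,0,0,0,0,0,0,0,1,0,0,0,1,0,0,0,0]
Step 2: insert db at [2, 8, 10, 13, 26] -> counters=[0,0,1,0,0,0,1,0,2,0,2,0,0,1,0,0,0,0,0,1,0,0,0,1,0,0,1,0]
Step 3: insert o at [0, 4, 6, 15, 18] -> counters=[1,0,1,0,1,0,2,0,2,0,2,0,0,1,0,1,0,0,1,1,0,0,0,1,0,0,1,0]
Step 4: insert g at [0, 5, 9, 14, 18] -> counters=[2,0,1,0,1,1,2,0,2,1,2,0,0,1,1,1,0,0,2,1,0,0,0,1,0,0,1,0]
Step 5: insert ro at [3, 4, 8, 15, 27] -> counters=[2,0,1,1,2,1,2,0,3,1,2,0,0,1,1,2,0,0,2,1,0,0,0,1,0,0,1,1]
Step 6: insert t at [1, 9, 10, 11, 26] -> counters=[2,1,1,1,2,1,2,0,3,2,3,1,0,1,1,2,0,0,2,1,0,0,0,1,0,0,2,1]
Step 7: insert ih at [0, 22, 24, 25, 27] -> counters=[3,1,1,1,2,1,2,0,3,2,3,1,0,1,1,2,0,0,2,1,0,0,1,1,1,1,2,2]
Step 8: insert ux at [2, 13, 17, 21, 26] -> counters=[3,1,2,1,2,1,2,0,3,2,3,1,0,2,1,2,0,1,2,1,0,1,1,1,1,1,3,2]
Step 9: delete ih at [0, 22, 24, 25, 27] -> counters=[2,1,2,1,2,1,2,0,3,2,3,1,0,2,1,2,0,1,2,1,0,1,0,1,0,0,3,1]
Step 10: insert ro at [3, 4, 8, 15, 27] -> counters=[2,1,2,2,3,1,2,0,4,2,3,1,0,2,1,3,0,1,2,1,0,1,0,1,0,0,3,2]
Final counters=[2,1,2,2,3,1,2,0,4,2,3,1,0,2,1,3,0,1,2,1,0,1,0,1,0,0,3,2] -> 21 nonzero

Answer: 21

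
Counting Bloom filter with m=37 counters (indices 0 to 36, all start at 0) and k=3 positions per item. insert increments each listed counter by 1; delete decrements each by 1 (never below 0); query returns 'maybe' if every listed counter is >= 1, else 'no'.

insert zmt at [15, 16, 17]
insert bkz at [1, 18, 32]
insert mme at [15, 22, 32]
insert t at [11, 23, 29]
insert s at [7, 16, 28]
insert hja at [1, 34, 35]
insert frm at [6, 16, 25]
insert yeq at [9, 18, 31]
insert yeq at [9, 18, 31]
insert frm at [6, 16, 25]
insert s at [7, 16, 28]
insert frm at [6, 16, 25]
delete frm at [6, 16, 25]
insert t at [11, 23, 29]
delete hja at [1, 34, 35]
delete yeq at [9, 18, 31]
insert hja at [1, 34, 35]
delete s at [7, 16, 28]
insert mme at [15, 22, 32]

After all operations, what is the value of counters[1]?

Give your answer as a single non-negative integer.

Step 1: insert zmt at [15, 16, 17] -> counters=[0,0,0,0,0,0,0,0,0,0,0,0,0,0,0,1,1,1,0,0,0,0,0,0,0,0,0,0,0,0,0,0,0,0,0,0,0]
Step 2: insert bkz at [1, 18, 32] -> counters=[0,1,0,0,0,0,0,0,0,0,0,0,0,0,0,1,1,1,1,0,0,0,0,0,0,0,0,0,0,0,0,0,1,0,0,0,0]
Step 3: insert mme at [15, 22, 32] -> counters=[0,1,0,0,0,0,0,0,0,0,0,0,0,0,0,2,1,1,1,0,0,0,1,0,0,0,0,0,0,0,0,0,2,0,0,0,0]
Step 4: insert t at [11, 23, 29] -> counters=[0,1,0,0,0,0,0,0,0,0,0,1,0,0,0,2,1,1,1,0,0,0,1,1,0,0,0,0,0,1,0,0,2,0,0,0,0]
Step 5: insert s at [7, 16, 28] -> counters=[0,1,0,0,0,0,0,1,0,0,0,1,0,0,0,2,2,1,1,0,0,0,1,1,0,0,0,0,1,1,0,0,2,0,0,0,0]
Step 6: insert hja at [1, 34, 35] -> counters=[0,2,0,0,0,0,0,1,0,0,0,1,0,0,0,2,2,1,1,0,0,0,1,1,0,0,0,0,1,1,0,0,2,0,1,1,0]
Step 7: insert frm at [6, 16, 25] -> counters=[0,2,0,0,0,0,1,1,0,0,0,1,0,0,0,2,3,1,1,0,0,0,1,1,0,1,0,0,1,1,0,0,2,0,1,1,0]
Step 8: insert yeq at [9, 18, 31] -> counters=[0,2,0,0,0,0,1,1,0,1,0,1,0,0,0,2,3,1,2,0,0,0,1,1,0,1,0,0,1,1,0,1,2,0,1,1,0]
Step 9: insert yeq at [9, 18, 31] -> counters=[0,2,0,0,0,0,1,1,0,2,0,1,0,0,0,2,3,1,3,0,0,0,1,1,0,1,0,0,1,1,0,2,2,0,1,1,0]
Step 10: insert frm at [6, 16, 25] -> counters=[0,2,0,0,0,0,2,1,0,2,0,1,0,0,0,2,4,1,3,0,0,0,1,1,0,2,0,0,1,1,0,2,2,0,1,1,0]
Step 11: insert s at [7, 16, 28] -> counters=[0,2,0,0,0,0,2,2,0,2,0,1,0,0,0,2,5,1,3,0,0,0,1,1,0,2,0,0,2,1,0,2,2,0,1,1,0]
Step 12: insert frm at [6, 16, 25] -> counters=[0,2,0,0,0,0,3,2,0,2,0,1,0,0,0,2,6,1,3,0,0,0,1,1,0,3,0,0,2,1,0,2,2,0,1,1,0]
Step 13: delete frm at [6, 16, 25] -> counters=[0,2,0,0,0,0,2,2,0,2,0,1,0,0,0,2,5,1,3,0,0,0,1,1,0,2,0,0,2,1,0,2,2,0,1,1,0]
Step 14: insert t at [11, 23, 29] -> counters=[0,2,0,0,0,0,2,2,0,2,0,2,0,0,0,2,5,1,3,0,0,0,1,2,0,2,0,0,2,2,0,2,2,0,1,1,0]
Step 15: delete hja at [1, 34, 35] -> counters=[0,1,0,0,0,0,2,2,0,2,0,2,0,0,0,2,5,1,3,0,0,0,1,2,0,2,0,0,2,2,0,2,2,0,0,0,0]
Step 16: delete yeq at [9, 18, 31] -> counters=[0,1,0,0,0,0,2,2,0,1,0,2,0,0,0,2,5,1,2,0,0,0,1,2,0,2,0,0,2,2,0,1,2,0,0,0,0]
Step 17: insert hja at [1, 34, 35] -> counters=[0,2,0,0,0,0,2,2,0,1,0,2,0,0,0,2,5,1,2,0,0,0,1,2,0,2,0,0,2,2,0,1,2,0,1,1,0]
Step 18: delete s at [7, 16, 28] -> counters=[0,2,0,0,0,0,2,1,0,1,0,2,0,0,0,2,4,1,2,0,0,0,1,2,0,2,0,0,1,2,0,1,2,0,1,1,0]
Step 19: insert mme at [15, 22, 32] -> counters=[0,2,0,0,0,0,2,1,0,1,0,2,0,0,0,3,4,1,2,0,0,0,2,2,0,2,0,0,1,2,0,1,3,0,1,1,0]
Final counters=[0,2,0,0,0,0,2,1,0,1,0,2,0,0,0,3,4,1,2,0,0,0,2,2,0,2,0,0,1,2,0,1,3,0,1,1,0] -> counters[1]=2

Answer: 2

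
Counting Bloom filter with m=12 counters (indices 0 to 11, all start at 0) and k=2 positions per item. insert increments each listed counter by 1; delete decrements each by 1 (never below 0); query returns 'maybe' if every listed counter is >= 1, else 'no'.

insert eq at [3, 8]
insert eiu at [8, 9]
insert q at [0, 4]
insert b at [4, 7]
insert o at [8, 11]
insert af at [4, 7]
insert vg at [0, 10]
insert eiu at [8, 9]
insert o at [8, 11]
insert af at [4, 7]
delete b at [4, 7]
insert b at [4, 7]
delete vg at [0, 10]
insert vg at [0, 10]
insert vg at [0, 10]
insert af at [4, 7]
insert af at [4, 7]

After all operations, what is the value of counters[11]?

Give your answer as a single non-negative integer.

Answer: 2

Derivation:
Step 1: insert eq at [3, 8] -> counters=[0,0,0,1,0,0,0,0,1,0,0,0]
Step 2: insert eiu at [8, 9] -> counters=[0,0,0,1,0,0,0,0,2,1,0,0]
Step 3: insert q at [0, 4] -> counters=[1,0,0,1,1,0,0,0,2,1,0,0]
Step 4: insert b at [4, 7] -> counters=[1,0,0,1,2,0,0,1,2,1,0,0]
Step 5: insert o at [8, 11] -> counters=[1,0,0,1,2,0,0,1,3,1,0,1]
Step 6: insert af at [4, 7] -> counters=[1,0,0,1,3,0,0,2,3,1,0,1]
Step 7: insert vg at [0, 10] -> counters=[2,0,0,1,3,0,0,2,3,1,1,1]
Step 8: insert eiu at [8, 9] -> counters=[2,0,0,1,3,0,0,2,4,2,1,1]
Step 9: insert o at [8, 11] -> counters=[2,0,0,1,3,0,0,2,5,2,1,2]
Step 10: insert af at [4, 7] -> counters=[2,0,0,1,4,0,0,3,5,2,1,2]
Step 11: delete b at [4, 7] -> counters=[2,0,0,1,3,0,0,2,5,2,1,2]
Step 12: insert b at [4, 7] -> counters=[2,0,0,1,4,0,0,3,5,2,1,2]
Step 13: delete vg at [0, 10] -> counters=[1,0,0,1,4,0,0,3,5,2,0,2]
Step 14: insert vg at [0, 10] -> counters=[2,0,0,1,4,0,0,3,5,2,1,2]
Step 15: insert vg at [0, 10] -> counters=[3,0,0,1,4,0,0,3,5,2,2,2]
Step 16: insert af at [4, 7] -> counters=[3,0,0,1,5,0,0,4,5,2,2,2]
Step 17: insert af at [4, 7] -> counters=[3,0,0,1,6,0,0,5,5,2,2,2]
Final counters=[3,0,0,1,6,0,0,5,5,2,2,2] -> counters[11]=2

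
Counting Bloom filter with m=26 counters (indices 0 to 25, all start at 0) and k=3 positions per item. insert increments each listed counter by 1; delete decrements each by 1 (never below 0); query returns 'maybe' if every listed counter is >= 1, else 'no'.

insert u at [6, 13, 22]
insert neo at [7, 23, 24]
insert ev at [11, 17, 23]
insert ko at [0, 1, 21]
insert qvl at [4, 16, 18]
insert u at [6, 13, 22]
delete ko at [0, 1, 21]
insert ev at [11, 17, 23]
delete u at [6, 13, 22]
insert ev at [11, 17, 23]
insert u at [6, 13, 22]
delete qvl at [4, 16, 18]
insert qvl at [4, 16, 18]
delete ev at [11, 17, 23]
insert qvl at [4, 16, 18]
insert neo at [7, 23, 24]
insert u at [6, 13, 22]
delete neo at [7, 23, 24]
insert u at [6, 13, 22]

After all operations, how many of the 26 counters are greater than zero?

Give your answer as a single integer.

Answer: 11

Derivation:
Step 1: insert u at [6, 13, 22] -> counters=[0,0,0,0,0,0,1,0,0,0,0,0,0,1,0,0,0,0,0,0,0,0,1,0,0,0]
Step 2: insert neo at [7, 23, 24] -> counters=[0,0,0,0,0,0,1,1,0,0,0,0,0,1,0,0,0,0,0,0,0,0,1,1,1,0]
Step 3: insert ev at [11, 17, 23] -> counters=[0,0,0,0,0,0,1,1,0,0,0,1,0,1,0,0,0,1,0,0,0,0,1,2,1,0]
Step 4: insert ko at [0, 1, 21] -> counters=[1,1,0,0,0,0,1,1,0,0,0,1,0,1,0,0,0,1,0,0,0,1,1,2,1,0]
Step 5: insert qvl at [4, 16, 18] -> counters=[1,1,0,0,1,0,1,1,0,0,0,1,0,1,0,0,1,1,1,0,0,1,1,2,1,0]
Step 6: insert u at [6, 13, 22] -> counters=[1,1,0,0,1,0,2,1,0,0,0,1,0,2,0,0,1,1,1,0,0,1,2,2,1,0]
Step 7: delete ko at [0, 1, 21] -> counters=[0,0,0,0,1,0,2,1,0,0,0,1,0,2,0,0,1,1,1,0,0,0,2,2,1,0]
Step 8: insert ev at [11, 17, 23] -> counters=[0,0,0,0,1,0,2,1,0,0,0,2,0,2,0,0,1,2,1,0,0,0,2,3,1,0]
Step 9: delete u at [6, 13, 22] -> counters=[0,0,0,0,1,0,1,1,0,0,0,2,0,1,0,0,1,2,1,0,0,0,1,3,1,0]
Step 10: insert ev at [11, 17, 23] -> counters=[0,0,0,0,1,0,1,1,0,0,0,3,0,1,0,0,1,3,1,0,0,0,1,4,1,0]
Step 11: insert u at [6, 13, 22] -> counters=[0,0,0,0,1,0,2,1,0,0,0,3,0,2,0,0,1,3,1,0,0,0,2,4,1,0]
Step 12: delete qvl at [4, 16, 18] -> counters=[0,0,0,0,0,0,2,1,0,0,0,3,0,2,0,0,0,3,0,0,0,0,2,4,1,0]
Step 13: insert qvl at [4, 16, 18] -> counters=[0,0,0,0,1,0,2,1,0,0,0,3,0,2,0,0,1,3,1,0,0,0,2,4,1,0]
Step 14: delete ev at [11, 17, 23] -> counters=[0,0,0,0,1,0,2,1,0,0,0,2,0,2,0,0,1,2,1,0,0,0,2,3,1,0]
Step 15: insert qvl at [4, 16, 18] -> counters=[0,0,0,0,2,0,2,1,0,0,0,2,0,2,0,0,2,2,2,0,0,0,2,3,1,0]
Step 16: insert neo at [7, 23, 24] -> counters=[0,0,0,0,2,0,2,2,0,0,0,2,0,2,0,0,2,2,2,0,0,0,2,4,2,0]
Step 17: insert u at [6, 13, 22] -> counters=[0,0,0,0,2,0,3,2,0,0,0,2,0,3,0,0,2,2,2,0,0,0,3,4,2,0]
Step 18: delete neo at [7, 23, 24] -> counters=[0,0,0,0,2,0,3,1,0,0,0,2,0,3,0,0,2,2,2,0,0,0,3,3,1,0]
Step 19: insert u at [6, 13, 22] -> counters=[0,0,0,0,2,0,4,1,0,0,0,2,0,4,0,0,2,2,2,0,0,0,4,3,1,0]
Final counters=[0,0,0,0,2,0,4,1,0,0,0,2,0,4,0,0,2,2,2,0,0,0,4,3,1,0] -> 11 nonzero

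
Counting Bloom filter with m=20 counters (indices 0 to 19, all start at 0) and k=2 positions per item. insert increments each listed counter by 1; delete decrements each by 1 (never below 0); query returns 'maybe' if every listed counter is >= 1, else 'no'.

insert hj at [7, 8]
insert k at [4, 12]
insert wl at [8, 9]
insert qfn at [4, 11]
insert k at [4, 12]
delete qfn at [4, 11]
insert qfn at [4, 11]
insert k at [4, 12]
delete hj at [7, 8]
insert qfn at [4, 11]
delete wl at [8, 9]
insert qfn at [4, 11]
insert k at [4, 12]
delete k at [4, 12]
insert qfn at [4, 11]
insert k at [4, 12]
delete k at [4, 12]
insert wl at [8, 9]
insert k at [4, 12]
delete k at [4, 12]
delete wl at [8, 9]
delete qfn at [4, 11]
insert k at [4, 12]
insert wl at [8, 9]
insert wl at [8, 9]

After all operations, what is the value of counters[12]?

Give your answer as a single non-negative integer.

Answer: 4

Derivation:
Step 1: insert hj at [7, 8] -> counters=[0,0,0,0,0,0,0,1,1,0,0,0,0,0,0,0,0,0,0,0]
Step 2: insert k at [4, 12] -> counters=[0,0,0,0,1,0,0,1,1,0,0,0,1,0,0,0,0,0,0,0]
Step 3: insert wl at [8, 9] -> counters=[0,0,0,0,1,0,0,1,2,1,0,0,1,0,0,0,0,0,0,0]
Step 4: insert qfn at [4, 11] -> counters=[0,0,0,0,2,0,0,1,2,1,0,1,1,0,0,0,0,0,0,0]
Step 5: insert k at [4, 12] -> counters=[0,0,0,0,3,0,0,1,2,1,0,1,2,0,0,0,0,0,0,0]
Step 6: delete qfn at [4, 11] -> counters=[0,0,0,0,2,0,0,1,2,1,0,0,2,0,0,0,0,0,0,0]
Step 7: insert qfn at [4, 11] -> counters=[0,0,0,0,3,0,0,1,2,1,0,1,2,0,0,0,0,0,0,0]
Step 8: insert k at [4, 12] -> counters=[0,0,0,0,4,0,0,1,2,1,0,1,3,0,0,0,0,0,0,0]
Step 9: delete hj at [7, 8] -> counters=[0,0,0,0,4,0,0,0,1,1,0,1,3,0,0,0,0,0,0,0]
Step 10: insert qfn at [4, 11] -> counters=[0,0,0,0,5,0,0,0,1,1,0,2,3,0,0,0,0,0,0,0]
Step 11: delete wl at [8, 9] -> counters=[0,0,0,0,5,0,0,0,0,0,0,2,3,0,0,0,0,0,0,0]
Step 12: insert qfn at [4, 11] -> counters=[0,0,0,0,6,0,0,0,0,0,0,3,3,0,0,0,0,0,0,0]
Step 13: insert k at [4, 12] -> counters=[0,0,0,0,7,0,0,0,0,0,0,3,4,0,0,0,0,0,0,0]
Step 14: delete k at [4, 12] -> counters=[0,0,0,0,6,0,0,0,0,0,0,3,3,0,0,0,0,0,0,0]
Step 15: insert qfn at [4, 11] -> counters=[0,0,0,0,7,0,0,0,0,0,0,4,3,0,0,0,0,0,0,0]
Step 16: insert k at [4, 12] -> counters=[0,0,0,0,8,0,0,0,0,0,0,4,4,0,0,0,0,0,0,0]
Step 17: delete k at [4, 12] -> counters=[0,0,0,0,7,0,0,0,0,0,0,4,3,0,0,0,0,0,0,0]
Step 18: insert wl at [8, 9] -> counters=[0,0,0,0,7,0,0,0,1,1,0,4,3,0,0,0,0,0,0,0]
Step 19: insert k at [4, 12] -> counters=[0,0,0,0,8,0,0,0,1,1,0,4,4,0,0,0,0,0,0,0]
Step 20: delete k at [4, 12] -> counters=[0,0,0,0,7,0,0,0,1,1,0,4,3,0,0,0,0,0,0,0]
Step 21: delete wl at [8, 9] -> counters=[0,0,0,0,7,0,0,0,0,0,0,4,3,0,0,0,0,0,0,0]
Step 22: delete qfn at [4, 11] -> counters=[0,0,0,0,6,0,0,0,0,0,0,3,3,0,0,0,0,0,0,0]
Step 23: insert k at [4, 12] -> counters=[0,0,0,0,7,0,0,0,0,0,0,3,4,0,0,0,0,0,0,0]
Step 24: insert wl at [8, 9] -> counters=[0,0,0,0,7,0,0,0,1,1,0,3,4,0,0,0,0,0,0,0]
Step 25: insert wl at [8, 9] -> counters=[0,0,0,0,7,0,0,0,2,2,0,3,4,0,0,0,0,0,0,0]
Final counters=[0,0,0,0,7,0,0,0,2,2,0,3,4,0,0,0,0,0,0,0] -> counters[12]=4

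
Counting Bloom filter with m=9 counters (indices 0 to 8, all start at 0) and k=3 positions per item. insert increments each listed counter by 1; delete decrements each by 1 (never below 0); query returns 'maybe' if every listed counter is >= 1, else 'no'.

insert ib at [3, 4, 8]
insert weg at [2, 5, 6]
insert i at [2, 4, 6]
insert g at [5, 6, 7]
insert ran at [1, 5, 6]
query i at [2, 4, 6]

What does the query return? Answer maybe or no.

Answer: maybe

Derivation:
Step 1: insert ib at [3, 4, 8] -> counters=[0,0,0,1,1,0,0,0,1]
Step 2: insert weg at [2, 5, 6] -> counters=[0,0,1,1,1,1,1,0,1]
Step 3: insert i at [2, 4, 6] -> counters=[0,0,2,1,2,1,2,0,1]
Step 4: insert g at [5, 6, 7] -> counters=[0,0,2,1,2,2,3,1,1]
Step 5: insert ran at [1, 5, 6] -> counters=[0,1,2,1,2,3,4,1,1]
Query i: check counters[2]=2 counters[4]=2 counters[6]=4 -> maybe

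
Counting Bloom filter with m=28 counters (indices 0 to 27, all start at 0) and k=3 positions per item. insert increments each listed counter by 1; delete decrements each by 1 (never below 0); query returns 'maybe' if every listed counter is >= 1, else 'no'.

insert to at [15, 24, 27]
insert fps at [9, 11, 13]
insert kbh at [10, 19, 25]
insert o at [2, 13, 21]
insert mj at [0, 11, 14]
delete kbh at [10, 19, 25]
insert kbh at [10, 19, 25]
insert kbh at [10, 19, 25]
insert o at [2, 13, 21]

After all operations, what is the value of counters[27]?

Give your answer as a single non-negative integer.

Answer: 1

Derivation:
Step 1: insert to at [15, 24, 27] -> counters=[0,0,0,0,0,0,0,0,0,0,0,0,0,0,0,1,0,0,0,0,0,0,0,0,1,0,0,1]
Step 2: insert fps at [9, 11, 13] -> counters=[0,0,0,0,0,0,0,0,0,1,0,1,0,1,0,1,0,0,0,0,0,0,0,0,1,0,0,1]
Step 3: insert kbh at [10, 19, 25] -> counters=[0,0,0,0,0,0,0,0,0,1,1,1,0,1,0,1,0,0,0,1,0,0,0,0,1,1,0,1]
Step 4: insert o at [2, 13, 21] -> counters=[0,0,1,0,0,0,0,0,0,1,1,1,0,2,0,1,0,0,0,1,0,1,0,0,1,1,0,1]
Step 5: insert mj at [0, 11, 14] -> counters=[1,0,1,0,0,0,0,0,0,1,1,2,0,2,1,1,0,0,0,1,0,1,0,0,1,1,0,1]
Step 6: delete kbh at [10, 19, 25] -> counters=[1,0,1,0,0,0,0,0,0,1,0,2,0,2,1,1,0,0,0,0,0,1,0,0,1,0,0,1]
Step 7: insert kbh at [10, 19, 25] -> counters=[1,0,1,0,0,0,0,0,0,1,1,2,0,2,1,1,0,0,0,1,0,1,0,0,1,1,0,1]
Step 8: insert kbh at [10, 19, 25] -> counters=[1,0,1,0,0,0,0,0,0,1,2,2,0,2,1,1,0,0,0,2,0,1,0,0,1,2,0,1]
Step 9: insert o at [2, 13, 21] -> counters=[1,0,2,0,0,0,0,0,0,1,2,2,0,3,1,1,0,0,0,2,0,2,0,0,1,2,0,1]
Final counters=[1,0,2,0,0,0,0,0,0,1,2,2,0,3,1,1,0,0,0,2,0,2,0,0,1,2,0,1] -> counters[27]=1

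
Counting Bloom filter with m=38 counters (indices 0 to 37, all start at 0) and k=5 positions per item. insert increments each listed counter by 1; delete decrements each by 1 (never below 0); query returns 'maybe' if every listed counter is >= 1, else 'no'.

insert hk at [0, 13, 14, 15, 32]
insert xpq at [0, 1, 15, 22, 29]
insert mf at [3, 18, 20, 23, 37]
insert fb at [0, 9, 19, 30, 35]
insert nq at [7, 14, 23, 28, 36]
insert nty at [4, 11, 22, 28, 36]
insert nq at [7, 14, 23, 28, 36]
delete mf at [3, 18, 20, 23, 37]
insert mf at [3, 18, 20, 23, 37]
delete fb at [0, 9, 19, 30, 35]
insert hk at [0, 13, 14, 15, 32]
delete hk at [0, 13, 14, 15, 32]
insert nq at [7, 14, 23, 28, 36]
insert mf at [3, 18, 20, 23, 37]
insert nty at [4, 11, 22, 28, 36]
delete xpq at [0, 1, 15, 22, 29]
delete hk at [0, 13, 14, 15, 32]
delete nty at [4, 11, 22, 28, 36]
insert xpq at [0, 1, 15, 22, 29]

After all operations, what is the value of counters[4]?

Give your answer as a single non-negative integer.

Step 1: insert hk at [0, 13, 14, 15, 32] -> counters=[1,0,0,0,0,0,0,0,0,0,0,0,0,1,1,1,0,0,0,0,0,0,0,0,0,0,0,0,0,0,0,0,1,0,0,0,0,0]
Step 2: insert xpq at [0, 1, 15, 22, 29] -> counters=[2,1,0,0,0,0,0,0,0,0,0,0,0,1,1,2,0,0,0,0,0,0,1,0,0,0,0,0,0,1,0,0,1,0,0,0,0,0]
Step 3: insert mf at [3, 18, 20, 23, 37] -> counters=[2,1,0,1,0,0,0,0,0,0,0,0,0,1,1,2,0,0,1,0,1,0,1,1,0,0,0,0,0,1,0,0,1,0,0,0,0,1]
Step 4: insert fb at [0, 9, 19, 30, 35] -> counters=[3,1,0,1,0,0,0,0,0,1,0,0,0,1,1,2,0,0,1,1,1,0,1,1,0,0,0,0,0,1,1,0,1,0,0,1,0,1]
Step 5: insert nq at [7, 14, 23, 28, 36] -> counters=[3,1,0,1,0,0,0,1,0,1,0,0,0,1,2,2,0,0,1,1,1,0,1,2,0,0,0,0,1,1,1,0,1,0,0,1,1,1]
Step 6: insert nty at [4, 11, 22, 28, 36] -> counters=[3,1,0,1,1,0,0,1,0,1,0,1,0,1,2,2,0,0,1,1,1,0,2,2,0,0,0,0,2,1,1,0,1,0,0,1,2,1]
Step 7: insert nq at [7, 14, 23, 28, 36] -> counters=[3,1,0,1,1,0,0,2,0,1,0,1,0,1,3,2,0,0,1,1,1,0,2,3,0,0,0,0,3,1,1,0,1,0,0,1,3,1]
Step 8: delete mf at [3, 18, 20, 23, 37] -> counters=[3,1,0,0,1,0,0,2,0,1,0,1,0,1,3,2,0,0,0,1,0,0,2,2,0,0,0,0,3,1,1,0,1,0,0,1,3,0]
Step 9: insert mf at [3, 18, 20, 23, 37] -> counters=[3,1,0,1,1,0,0,2,0,1,0,1,0,1,3,2,0,0,1,1,1,0,2,3,0,0,0,0,3,1,1,0,1,0,0,1,3,1]
Step 10: delete fb at [0, 9, 19, 30, 35] -> counters=[2,1,0,1,1,0,0,2,0,0,0,1,0,1,3,2,0,0,1,0,1,0,2,3,0,0,0,0,3,1,0,0,1,0,0,0,3,1]
Step 11: insert hk at [0, 13, 14, 15, 32] -> counters=[3,1,0,1,1,0,0,2,0,0,0,1,0,2,4,3,0,0,1,0,1,0,2,3,0,0,0,0,3,1,0,0,2,0,0,0,3,1]
Step 12: delete hk at [0, 13, 14, 15, 32] -> counters=[2,1,0,1,1,0,0,2,0,0,0,1,0,1,3,2,0,0,1,0,1,0,2,3,0,0,0,0,3,1,0,0,1,0,0,0,3,1]
Step 13: insert nq at [7, 14, 23, 28, 36] -> counters=[2,1,0,1,1,0,0,3,0,0,0,1,0,1,4,2,0,0,1,0,1,0,2,4,0,0,0,0,4,1,0,0,1,0,0,0,4,1]
Step 14: insert mf at [3, 18, 20, 23, 37] -> counters=[2,1,0,2,1,0,0,3,0,0,0,1,0,1,4,2,0,0,2,0,2,0,2,5,0,0,0,0,4,1,0,0,1,0,0,0,4,2]
Step 15: insert nty at [4, 11, 22, 28, 36] -> counters=[2,1,0,2,2,0,0,3,0,0,0,2,0,1,4,2,0,0,2,0,2,0,3,5,0,0,0,0,5,1,0,0,1,0,0,0,5,2]
Step 16: delete xpq at [0, 1, 15, 22, 29] -> counters=[1,0,0,2,2,0,0,3,0,0,0,2,0,1,4,1,0,0,2,0,2,0,2,5,0,0,0,0,5,0,0,0,1,0,0,0,5,2]
Step 17: delete hk at [0, 13, 14, 15, 32] -> counters=[0,0,0,2,2,0,0,3,0,0,0,2,0,0,3,0,0,0,2,0,2,0,2,5,0,0,0,0,5,0,0,0,0,0,0,0,5,2]
Step 18: delete nty at [4, 11, 22, 28, 36] -> counters=[0,0,0,2,1,0,0,3,0,0,0,1,0,0,3,0,0,0,2,0,2,0,1,5,0,0,0,0,4,0,0,0,0,0,0,0,4,2]
Step 19: insert xpq at [0, 1, 15, 22, 29] -> counters=[1,1,0,2,1,0,0,3,0,0,0,1,0,0,3,1,0,0,2,0,2,0,2,5,0,0,0,0,4,1,0,0,0,0,0,0,4,2]
Final counters=[1,1,0,2,1,0,0,3,0,0,0,1,0,0,3,1,0,0,2,0,2,0,2,5,0,0,0,0,4,1,0,0,0,0,0,0,4,2] -> counters[4]=1

Answer: 1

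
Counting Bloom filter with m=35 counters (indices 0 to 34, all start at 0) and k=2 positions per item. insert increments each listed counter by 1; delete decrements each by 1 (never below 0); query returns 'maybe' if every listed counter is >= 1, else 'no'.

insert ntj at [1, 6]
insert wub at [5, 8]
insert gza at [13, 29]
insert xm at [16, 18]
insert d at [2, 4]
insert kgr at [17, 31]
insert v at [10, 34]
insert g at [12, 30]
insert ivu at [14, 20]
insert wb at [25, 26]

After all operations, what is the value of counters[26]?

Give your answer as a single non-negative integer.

Answer: 1

Derivation:
Step 1: insert ntj at [1, 6] -> counters=[0,1,0,0,0,0,1,0,0,0,0,0,0,0,0,0,0,0,0,0,0,0,0,0,0,0,0,0,0,0,0,0,0,0,0]
Step 2: insert wub at [5, 8] -> counters=[0,1,0,0,0,1,1,0,1,0,0,0,0,0,0,0,0,0,0,0,0,0,0,0,0,0,0,0,0,0,0,0,0,0,0]
Step 3: insert gza at [13, 29] -> counters=[0,1,0,0,0,1,1,0,1,0,0,0,0,1,0,0,0,0,0,0,0,0,0,0,0,0,0,0,0,1,0,0,0,0,0]
Step 4: insert xm at [16, 18] -> counters=[0,1,0,0,0,1,1,0,1,0,0,0,0,1,0,0,1,0,1,0,0,0,0,0,0,0,0,0,0,1,0,0,0,0,0]
Step 5: insert d at [2, 4] -> counters=[0,1,1,0,1,1,1,0,1,0,0,0,0,1,0,0,1,0,1,0,0,0,0,0,0,0,0,0,0,1,0,0,0,0,0]
Step 6: insert kgr at [17, 31] -> counters=[0,1,1,0,1,1,1,0,1,0,0,0,0,1,0,0,1,1,1,0,0,0,0,0,0,0,0,0,0,1,0,1,0,0,0]
Step 7: insert v at [10, 34] -> counters=[0,1,1,0,1,1,1,0,1,0,1,0,0,1,0,0,1,1,1,0,0,0,0,0,0,0,0,0,0,1,0,1,0,0,1]
Step 8: insert g at [12, 30] -> counters=[0,1,1,0,1,1,1,0,1,0,1,0,1,1,0,0,1,1,1,0,0,0,0,0,0,0,0,0,0,1,1,1,0,0,1]
Step 9: insert ivu at [14, 20] -> counters=[0,1,1,0,1,1,1,0,1,0,1,0,1,1,1,0,1,1,1,0,1,0,0,0,0,0,0,0,0,1,1,1,0,0,1]
Step 10: insert wb at [25, 26] -> counters=[0,1,1,0,1,1,1,0,1,0,1,0,1,1,1,0,1,1,1,0,1,0,0,0,0,1,1,0,0,1,1,1,0,0,1]
Final counters=[0,1,1,0,1,1,1,0,1,0,1,0,1,1,1,0,1,1,1,0,1,0,0,0,0,1,1,0,0,1,1,1,0,0,1] -> counters[26]=1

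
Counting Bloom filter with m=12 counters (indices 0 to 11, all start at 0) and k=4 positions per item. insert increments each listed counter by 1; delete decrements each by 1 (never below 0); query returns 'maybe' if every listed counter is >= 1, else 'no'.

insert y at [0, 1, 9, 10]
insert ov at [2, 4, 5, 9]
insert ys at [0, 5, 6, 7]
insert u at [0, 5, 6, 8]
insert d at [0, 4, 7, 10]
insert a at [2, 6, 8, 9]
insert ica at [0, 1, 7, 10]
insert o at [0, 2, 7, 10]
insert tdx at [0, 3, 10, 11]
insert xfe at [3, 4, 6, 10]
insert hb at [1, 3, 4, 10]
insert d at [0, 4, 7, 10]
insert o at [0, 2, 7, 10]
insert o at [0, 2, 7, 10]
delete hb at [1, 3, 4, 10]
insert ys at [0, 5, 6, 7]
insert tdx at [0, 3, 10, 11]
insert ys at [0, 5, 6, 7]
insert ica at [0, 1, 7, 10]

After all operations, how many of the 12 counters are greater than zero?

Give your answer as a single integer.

Answer: 12

Derivation:
Step 1: insert y at [0, 1, 9, 10] -> counters=[1,1,0,0,0,0,0,0,0,1,1,0]
Step 2: insert ov at [2, 4, 5, 9] -> counters=[1,1,1,0,1,1,0,0,0,2,1,0]
Step 3: insert ys at [0, 5, 6, 7] -> counters=[2,1,1,0,1,2,1,1,0,2,1,0]
Step 4: insert u at [0, 5, 6, 8] -> counters=[3,1,1,0,1,3,2,1,1,2,1,0]
Step 5: insert d at [0, 4, 7, 10] -> counters=[4,1,1,0,2,3,2,2,1,2,2,0]
Step 6: insert a at [2, 6, 8, 9] -> counters=[4,1,2,0,2,3,3,2,2,3,2,0]
Step 7: insert ica at [0, 1, 7, 10] -> counters=[5,2,2,0,2,3,3,3,2,3,3,0]
Step 8: insert o at [0, 2, 7, 10] -> counters=[6,2,3,0,2,3,3,4,2,3,4,0]
Step 9: insert tdx at [0, 3, 10, 11] -> counters=[7,2,3,1,2,3,3,4,2,3,5,1]
Step 10: insert xfe at [3, 4, 6, 10] -> counters=[7,2,3,2,3,3,4,4,2,3,6,1]
Step 11: insert hb at [1, 3, 4, 10] -> counters=[7,3,3,3,4,3,4,4,2,3,7,1]
Step 12: insert d at [0, 4, 7, 10] -> counters=[8,3,3,3,5,3,4,5,2,3,8,1]
Step 13: insert o at [0, 2, 7, 10] -> counters=[9,3,4,3,5,3,4,6,2,3,9,1]
Step 14: insert o at [0, 2, 7, 10] -> counters=[10,3,5,3,5,3,4,7,2,3,10,1]
Step 15: delete hb at [1, 3, 4, 10] -> counters=[10,2,5,2,4,3,4,7,2,3,9,1]
Step 16: insert ys at [0, 5, 6, 7] -> counters=[11,2,5,2,4,4,5,8,2,3,9,1]
Step 17: insert tdx at [0, 3, 10, 11] -> counters=[12,2,5,3,4,4,5,8,2,3,10,2]
Step 18: insert ys at [0, 5, 6, 7] -> counters=[13,2,5,3,4,5,6,9,2,3,10,2]
Step 19: insert ica at [0, 1, 7, 10] -> counters=[14,3,5,3,4,5,6,10,2,3,11,2]
Final counters=[14,3,5,3,4,5,6,10,2,3,11,2] -> 12 nonzero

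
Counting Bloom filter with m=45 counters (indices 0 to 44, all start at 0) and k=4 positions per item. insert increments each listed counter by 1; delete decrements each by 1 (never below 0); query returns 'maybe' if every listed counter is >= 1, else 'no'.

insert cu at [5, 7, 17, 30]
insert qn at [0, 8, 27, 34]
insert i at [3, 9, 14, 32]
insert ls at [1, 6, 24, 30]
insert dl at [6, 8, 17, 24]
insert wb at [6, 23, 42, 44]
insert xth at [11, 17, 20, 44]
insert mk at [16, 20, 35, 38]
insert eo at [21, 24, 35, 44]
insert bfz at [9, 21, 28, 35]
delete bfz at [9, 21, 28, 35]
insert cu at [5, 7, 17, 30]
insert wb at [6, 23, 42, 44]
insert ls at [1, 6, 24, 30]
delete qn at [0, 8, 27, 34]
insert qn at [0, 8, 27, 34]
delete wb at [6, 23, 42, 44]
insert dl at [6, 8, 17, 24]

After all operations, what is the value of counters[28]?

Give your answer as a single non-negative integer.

Step 1: insert cu at [5, 7, 17, 30] -> counters=[0,0,0,0,0,1,0,1,0,0,0,0,0,0,0,0,0,1,0,0,0,0,0,0,0,0,0,0,0,0,1,0,0,0,0,0,0,0,0,0,0,0,0,0,0]
Step 2: insert qn at [0, 8, 27, 34] -> counters=[1,0,0,0,0,1,0,1,1,0,0,0,0,0,0,0,0,1,0,0,0,0,0,0,0,0,0,1,0,0,1,0,0,0,1,0,0,0,0,0,0,0,0,0,0]
Step 3: insert i at [3, 9, 14, 32] -> counters=[1,0,0,1,0,1,0,1,1,1,0,0,0,0,1,0,0,1,0,0,0,0,0,0,0,0,0,1,0,0,1,0,1,0,1,0,0,0,0,0,0,0,0,0,0]
Step 4: insert ls at [1, 6, 24, 30] -> counters=[1,1,0,1,0,1,1,1,1,1,0,0,0,0,1,0,0,1,0,0,0,0,0,0,1,0,0,1,0,0,2,0,1,0,1,0,0,0,0,0,0,0,0,0,0]
Step 5: insert dl at [6, 8, 17, 24] -> counters=[1,1,0,1,0,1,2,1,2,1,0,0,0,0,1,0,0,2,0,0,0,0,0,0,2,0,0,1,0,0,2,0,1,0,1,0,0,0,0,0,0,0,0,0,0]
Step 6: insert wb at [6, 23, 42, 44] -> counters=[1,1,0,1,0,1,3,1,2,1,0,0,0,0,1,0,0,2,0,0,0,0,0,1,2,0,0,1,0,0,2,0,1,0,1,0,0,0,0,0,0,0,1,0,1]
Step 7: insert xth at [11, 17, 20, 44] -> counters=[1,1,0,1,0,1,3,1,2,1,0,1,0,0,1,0,0,3,0,0,1,0,0,1,2,0,0,1,0,0,2,0,1,0,1,0,0,0,0,0,0,0,1,0,2]
Step 8: insert mk at [16, 20, 35, 38] -> counters=[1,1,0,1,0,1,3,1,2,1,0,1,0,0,1,0,1,3,0,0,2,0,0,1,2,0,0,1,0,0,2,0,1,0,1,1,0,0,1,0,0,0,1,0,2]
Step 9: insert eo at [21, 24, 35, 44] -> counters=[1,1,0,1,0,1,3,1,2,1,0,1,0,0,1,0,1,3,0,0,2,1,0,1,3,0,0,1,0,0,2,0,1,0,1,2,0,0,1,0,0,0,1,0,3]
Step 10: insert bfz at [9, 21, 28, 35] -> counters=[1,1,0,1,0,1,3,1,2,2,0,1,0,0,1,0,1,3,0,0,2,2,0,1,3,0,0,1,1,0,2,0,1,0,1,3,0,0,1,0,0,0,1,0,3]
Step 11: delete bfz at [9, 21, 28, 35] -> counters=[1,1,0,1,0,1,3,1,2,1,0,1,0,0,1,0,1,3,0,0,2,1,0,1,3,0,0,1,0,0,2,0,1,0,1,2,0,0,1,0,0,0,1,0,3]
Step 12: insert cu at [5, 7, 17, 30] -> counters=[1,1,0,1,0,2,3,2,2,1,0,1,0,0,1,0,1,4,0,0,2,1,0,1,3,0,0,1,0,0,3,0,1,0,1,2,0,0,1,0,0,0,1,0,3]
Step 13: insert wb at [6, 23, 42, 44] -> counters=[1,1,0,1,0,2,4,2,2,1,0,1,0,0,1,0,1,4,0,0,2,1,0,2,3,0,0,1,0,0,3,0,1,0,1,2,0,0,1,0,0,0,2,0,4]
Step 14: insert ls at [1, 6, 24, 30] -> counters=[1,2,0,1,0,2,5,2,2,1,0,1,0,0,1,0,1,4,0,0,2,1,0,2,4,0,0,1,0,0,4,0,1,0,1,2,0,0,1,0,0,0,2,0,4]
Step 15: delete qn at [0, 8, 27, 34] -> counters=[0,2,0,1,0,2,5,2,1,1,0,1,0,0,1,0,1,4,0,0,2,1,0,2,4,0,0,0,0,0,4,0,1,0,0,2,0,0,1,0,0,0,2,0,4]
Step 16: insert qn at [0, 8, 27, 34] -> counters=[1,2,0,1,0,2,5,2,2,1,0,1,0,0,1,0,1,4,0,0,2,1,0,2,4,0,0,1,0,0,4,0,1,0,1,2,0,0,1,0,0,0,2,0,4]
Step 17: delete wb at [6, 23, 42, 44] -> counters=[1,2,0,1,0,2,4,2,2,1,0,1,0,0,1,0,1,4,0,0,2,1,0,1,4,0,0,1,0,0,4,0,1,0,1,2,0,0,1,0,0,0,1,0,3]
Step 18: insert dl at [6, 8, 17, 24] -> counters=[1,2,0,1,0,2,5,2,3,1,0,1,0,0,1,0,1,5,0,0,2,1,0,1,5,0,0,1,0,0,4,0,1,0,1,2,0,0,1,0,0,0,1,0,3]
Final counters=[1,2,0,1,0,2,5,2,3,1,0,1,0,0,1,0,1,5,0,0,2,1,0,1,5,0,0,1,0,0,4,0,1,0,1,2,0,0,1,0,0,0,1,0,3] -> counters[28]=0

Answer: 0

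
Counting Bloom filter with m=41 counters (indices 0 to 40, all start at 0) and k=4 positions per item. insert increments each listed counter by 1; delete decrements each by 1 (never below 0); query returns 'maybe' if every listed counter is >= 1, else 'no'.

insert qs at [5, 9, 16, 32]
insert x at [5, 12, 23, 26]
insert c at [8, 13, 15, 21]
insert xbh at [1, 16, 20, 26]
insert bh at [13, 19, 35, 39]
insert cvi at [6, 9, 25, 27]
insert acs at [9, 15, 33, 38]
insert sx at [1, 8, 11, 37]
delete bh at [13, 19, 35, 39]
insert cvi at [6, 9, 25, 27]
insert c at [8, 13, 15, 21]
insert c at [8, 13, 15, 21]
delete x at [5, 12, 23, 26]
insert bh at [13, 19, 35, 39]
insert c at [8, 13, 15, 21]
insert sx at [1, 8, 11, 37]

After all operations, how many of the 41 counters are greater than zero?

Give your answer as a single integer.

Step 1: insert qs at [5, 9, 16, 32] -> counters=[0,0,0,0,0,1,0,0,0,1,0,0,0,0,0,0,1,0,0,0,0,0,0,0,0,0,0,0,0,0,0,0,1,0,0,0,0,0,0,0,0]
Step 2: insert x at [5, 12, 23, 26] -> counters=[0,0,0,0,0,2,0,0,0,1,0,0,1,0,0,0,1,0,0,0,0,0,0,1,0,0,1,0,0,0,0,0,1,0,0,0,0,0,0,0,0]
Step 3: insert c at [8, 13, 15, 21] -> counters=[0,0,0,0,0,2,0,0,1,1,0,0,1,1,0,1,1,0,0,0,0,1,0,1,0,0,1,0,0,0,0,0,1,0,0,0,0,0,0,0,0]
Step 4: insert xbh at [1, 16, 20, 26] -> counters=[0,1,0,0,0,2,0,0,1,1,0,0,1,1,0,1,2,0,0,0,1,1,0,1,0,0,2,0,0,0,0,0,1,0,0,0,0,0,0,0,0]
Step 5: insert bh at [13, 19, 35, 39] -> counters=[0,1,0,0,0,2,0,0,1,1,0,0,1,2,0,1,2,0,0,1,1,1,0,1,0,0,2,0,0,0,0,0,1,0,0,1,0,0,0,1,0]
Step 6: insert cvi at [6, 9, 25, 27] -> counters=[0,1,0,0,0,2,1,0,1,2,0,0,1,2,0,1,2,0,0,1,1,1,0,1,0,1,2,1,0,0,0,0,1,0,0,1,0,0,0,1,0]
Step 7: insert acs at [9, 15, 33, 38] -> counters=[0,1,0,0,0,2,1,0,1,3,0,0,1,2,0,2,2,0,0,1,1,1,0,1,0,1,2,1,0,0,0,0,1,1,0,1,0,0,1,1,0]
Step 8: insert sx at [1, 8, 11, 37] -> counters=[0,2,0,0,0,2,1,0,2,3,0,1,1,2,0,2,2,0,0,1,1,1,0,1,0,1,2,1,0,0,0,0,1,1,0,1,0,1,1,1,0]
Step 9: delete bh at [13, 19, 35, 39] -> counters=[0,2,0,0,0,2,1,0,2,3,0,1,1,1,0,2,2,0,0,0,1,1,0,1,0,1,2,1,0,0,0,0,1,1,0,0,0,1,1,0,0]
Step 10: insert cvi at [6, 9, 25, 27] -> counters=[0,2,0,0,0,2,2,0,2,4,0,1,1,1,0,2,2,0,0,0,1,1,0,1,0,2,2,2,0,0,0,0,1,1,0,0,0,1,1,0,0]
Step 11: insert c at [8, 13, 15, 21] -> counters=[0,2,0,0,0,2,2,0,3,4,0,1,1,2,0,3,2,0,0,0,1,2,0,1,0,2,2,2,0,0,0,0,1,1,0,0,0,1,1,0,0]
Step 12: insert c at [8, 13, 15, 21] -> counters=[0,2,0,0,0,2,2,0,4,4,0,1,1,3,0,4,2,0,0,0,1,3,0,1,0,2,2,2,0,0,0,0,1,1,0,0,0,1,1,0,0]
Step 13: delete x at [5, 12, 23, 26] -> counters=[0,2,0,0,0,1,2,0,4,4,0,1,0,3,0,4,2,0,0,0,1,3,0,0,0,2,1,2,0,0,0,0,1,1,0,0,0,1,1,0,0]
Step 14: insert bh at [13, 19, 35, 39] -> counters=[0,2,0,0,0,1,2,0,4,4,0,1,0,4,0,4,2,0,0,1,1,3,0,0,0,2,1,2,0,0,0,0,1,1,0,1,0,1,1,1,0]
Step 15: insert c at [8, 13, 15, 21] -> counters=[0,2,0,0,0,1,2,0,5,4,0,1,0,5,0,5,2,0,0,1,1,4,0,0,0,2,1,2,0,0,0,0,1,1,0,1,0,1,1,1,0]
Step 16: insert sx at [1, 8, 11, 37] -> counters=[0,3,0,0,0,1,2,0,6,4,0,2,0,5,0,5,2,0,0,1,1,4,0,0,0,2,1,2,0,0,0,0,1,1,0,1,0,2,1,1,0]
Final counters=[0,3,0,0,0,1,2,0,6,4,0,2,0,5,0,5,2,0,0,1,1,4,0,0,0,2,1,2,0,0,0,0,1,1,0,1,0,2,1,1,0] -> 21 nonzero

Answer: 21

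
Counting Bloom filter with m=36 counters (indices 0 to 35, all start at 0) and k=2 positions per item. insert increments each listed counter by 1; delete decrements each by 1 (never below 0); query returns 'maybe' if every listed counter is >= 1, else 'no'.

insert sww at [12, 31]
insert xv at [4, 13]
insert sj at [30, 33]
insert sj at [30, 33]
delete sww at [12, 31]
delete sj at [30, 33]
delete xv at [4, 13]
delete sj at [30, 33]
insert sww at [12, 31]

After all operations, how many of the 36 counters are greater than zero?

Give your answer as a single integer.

Step 1: insert sww at [12, 31] -> counters=[0,0,0,0,0,0,0,0,0,0,0,0,1,0,0,0,0,0,0,0,0,0,0,0,0,0,0,0,0,0,0,1,0,0,0,0]
Step 2: insert xv at [4, 13] -> counters=[0,0,0,0,1,0,0,0,0,0,0,0,1,1,0,0,0,0,0,0,0,0,0,0,0,0,0,0,0,0,0,1,0,0,0,0]
Step 3: insert sj at [30, 33] -> counters=[0,0,0,0,1,0,0,0,0,0,0,0,1,1,0,0,0,0,0,0,0,0,0,0,0,0,0,0,0,0,1,1,0,1,0,0]
Step 4: insert sj at [30, 33] -> counters=[0,0,0,0,1,0,0,0,0,0,0,0,1,1,0,0,0,0,0,0,0,0,0,0,0,0,0,0,0,0,2,1,0,2,0,0]
Step 5: delete sww at [12, 31] -> counters=[0,0,0,0,1,0,0,0,0,0,0,0,0,1,0,0,0,0,0,0,0,0,0,0,0,0,0,0,0,0,2,0,0,2,0,0]
Step 6: delete sj at [30, 33] -> counters=[0,0,0,0,1,0,0,0,0,0,0,0,0,1,0,0,0,0,0,0,0,0,0,0,0,0,0,0,0,0,1,0,0,1,0,0]
Step 7: delete xv at [4, 13] -> counters=[0,0,0,0,0,0,0,0,0,0,0,0,0,0,0,0,0,0,0,0,0,0,0,0,0,0,0,0,0,0,1,0,0,1,0,0]
Step 8: delete sj at [30, 33] -> counters=[0,0,0,0,0,0,0,0,0,0,0,0,0,0,0,0,0,0,0,0,0,0,0,0,0,0,0,0,0,0,0,0,0,0,0,0]
Step 9: insert sww at [12, 31] -> counters=[0,0,0,0,0,0,0,0,0,0,0,0,1,0,0,0,0,0,0,0,0,0,0,0,0,0,0,0,0,0,0,1,0,0,0,0]
Final counters=[0,0,0,0,0,0,0,0,0,0,0,0,1,0,0,0,0,0,0,0,0,0,0,0,0,0,0,0,0,0,0,1,0,0,0,0] -> 2 nonzero

Answer: 2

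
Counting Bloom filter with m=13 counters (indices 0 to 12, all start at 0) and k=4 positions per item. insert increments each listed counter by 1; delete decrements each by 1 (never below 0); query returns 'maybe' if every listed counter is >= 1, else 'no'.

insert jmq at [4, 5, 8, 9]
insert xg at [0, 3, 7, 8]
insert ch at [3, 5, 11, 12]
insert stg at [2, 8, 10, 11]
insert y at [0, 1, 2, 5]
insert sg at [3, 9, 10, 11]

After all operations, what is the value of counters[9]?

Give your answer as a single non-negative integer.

Step 1: insert jmq at [4, 5, 8, 9] -> counters=[0,0,0,0,1,1,0,0,1,1,0,0,0]
Step 2: insert xg at [0, 3, 7, 8] -> counters=[1,0,0,1,1,1,0,1,2,1,0,0,0]
Step 3: insert ch at [3, 5, 11, 12] -> counters=[1,0,0,2,1,2,0,1,2,1,0,1,1]
Step 4: insert stg at [2, 8, 10, 11] -> counters=[1,0,1,2,1,2,0,1,3,1,1,2,1]
Step 5: insert y at [0, 1, 2, 5] -> counters=[2,1,2,2,1,3,0,1,3,1,1,2,1]
Step 6: insert sg at [3, 9, 10, 11] -> counters=[2,1,2,3,1,3,0,1,3,2,2,3,1]
Final counters=[2,1,2,3,1,3,0,1,3,2,2,3,1] -> counters[9]=2

Answer: 2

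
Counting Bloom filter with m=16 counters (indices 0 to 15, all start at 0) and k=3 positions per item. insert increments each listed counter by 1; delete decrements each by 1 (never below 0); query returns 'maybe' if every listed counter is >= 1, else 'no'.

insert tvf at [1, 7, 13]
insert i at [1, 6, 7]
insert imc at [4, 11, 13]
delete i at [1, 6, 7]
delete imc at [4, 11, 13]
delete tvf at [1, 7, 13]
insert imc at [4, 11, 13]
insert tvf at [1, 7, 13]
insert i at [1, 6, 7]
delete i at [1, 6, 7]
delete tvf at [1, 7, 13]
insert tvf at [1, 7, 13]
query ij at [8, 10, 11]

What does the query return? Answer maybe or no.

Step 1: insert tvf at [1, 7, 13] -> counters=[0,1,0,0,0,0,0,1,0,0,0,0,0,1,0,0]
Step 2: insert i at [1, 6, 7] -> counters=[0,2,0,0,0,0,1,2,0,0,0,0,0,1,0,0]
Step 3: insert imc at [4, 11, 13] -> counters=[0,2,0,0,1,0,1,2,0,0,0,1,0,2,0,0]
Step 4: delete i at [1, 6, 7] -> counters=[0,1,0,0,1,0,0,1,0,0,0,1,0,2,0,0]
Step 5: delete imc at [4, 11, 13] -> counters=[0,1,0,0,0,0,0,1,0,0,0,0,0,1,0,0]
Step 6: delete tvf at [1, 7, 13] -> counters=[0,0,0,0,0,0,0,0,0,0,0,0,0,0,0,0]
Step 7: insert imc at [4, 11, 13] -> counters=[0,0,0,0,1,0,0,0,0,0,0,1,0,1,0,0]
Step 8: insert tvf at [1, 7, 13] -> counters=[0,1,0,0,1,0,0,1,0,0,0,1,0,2,0,0]
Step 9: insert i at [1, 6, 7] -> counters=[0,2,0,0,1,0,1,2,0,0,0,1,0,2,0,0]
Step 10: delete i at [1, 6, 7] -> counters=[0,1,0,0,1,0,0,1,0,0,0,1,0,2,0,0]
Step 11: delete tvf at [1, 7, 13] -> counters=[0,0,0,0,1,0,0,0,0,0,0,1,0,1,0,0]
Step 12: insert tvf at [1, 7, 13] -> counters=[0,1,0,0,1,0,0,1,0,0,0,1,0,2,0,0]
Query ij: check counters[8]=0 counters[10]=0 counters[11]=1 -> no

Answer: no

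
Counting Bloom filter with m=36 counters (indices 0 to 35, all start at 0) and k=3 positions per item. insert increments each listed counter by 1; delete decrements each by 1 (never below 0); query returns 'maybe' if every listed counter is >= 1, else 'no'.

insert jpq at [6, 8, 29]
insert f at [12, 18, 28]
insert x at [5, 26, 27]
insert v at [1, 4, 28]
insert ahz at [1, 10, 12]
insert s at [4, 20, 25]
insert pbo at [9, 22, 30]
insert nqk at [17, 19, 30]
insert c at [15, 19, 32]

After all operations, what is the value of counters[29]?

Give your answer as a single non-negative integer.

Step 1: insert jpq at [6, 8, 29] -> counters=[0,0,0,0,0,0,1,0,1,0,0,0,0,0,0,0,0,0,0,0,0,0,0,0,0,0,0,0,0,1,0,0,0,0,0,0]
Step 2: insert f at [12, 18, 28] -> counters=[0,0,0,0,0,0,1,0,1,0,0,0,1,0,0,0,0,0,1,0,0,0,0,0,0,0,0,0,1,1,0,0,0,0,0,0]
Step 3: insert x at [5, 26, 27] -> counters=[0,0,0,0,0,1,1,0,1,0,0,0,1,0,0,0,0,0,1,0,0,0,0,0,0,0,1,1,1,1,0,0,0,0,0,0]
Step 4: insert v at [1, 4, 28] -> counters=[0,1,0,0,1,1,1,0,1,0,0,0,1,0,0,0,0,0,1,0,0,0,0,0,0,0,1,1,2,1,0,0,0,0,0,0]
Step 5: insert ahz at [1, 10, 12] -> counters=[0,2,0,0,1,1,1,0,1,0,1,0,2,0,0,0,0,0,1,0,0,0,0,0,0,0,1,1,2,1,0,0,0,0,0,0]
Step 6: insert s at [4, 20, 25] -> counters=[0,2,0,0,2,1,1,0,1,0,1,0,2,0,0,0,0,0,1,0,1,0,0,0,0,1,1,1,2,1,0,0,0,0,0,0]
Step 7: insert pbo at [9, 22, 30] -> counters=[0,2,0,0,2,1,1,0,1,1,1,0,2,0,0,0,0,0,1,0,1,0,1,0,0,1,1,1,2,1,1,0,0,0,0,0]
Step 8: insert nqk at [17, 19, 30] -> counters=[0,2,0,0,2,1,1,0,1,1,1,0,2,0,0,0,0,1,1,1,1,0,1,0,0,1,1,1,2,1,2,0,0,0,0,0]
Step 9: insert c at [15, 19, 32] -> counters=[0,2,0,0,2,1,1,0,1,1,1,0,2,0,0,1,0,1,1,2,1,0,1,0,0,1,1,1,2,1,2,0,1,0,0,0]
Final counters=[0,2,0,0,2,1,1,0,1,1,1,0,2,0,0,1,0,1,1,2,1,0,1,0,0,1,1,1,2,1,2,0,1,0,0,0] -> counters[29]=1

Answer: 1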